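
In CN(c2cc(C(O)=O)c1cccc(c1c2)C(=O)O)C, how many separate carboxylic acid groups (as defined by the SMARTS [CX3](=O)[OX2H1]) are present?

[CX3](=O)[OX2H1] is the SMARTS for a carboxylic acid: an sp2 carbon double-bonded to O and single-bonded to an -OH oxygen.
The molecule carries 2 separate instances of a carboxylic acid group (-C(=O)OH) meeting every constraint; each maps to a distinct set of atoms, giving 2 matches.

2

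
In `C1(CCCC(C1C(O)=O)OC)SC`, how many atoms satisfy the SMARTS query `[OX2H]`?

1

The query [OX2H] means: aliphatic oxygen with two connections, one of which is H — an -OH oxygen.
Check the 13 heavy atoms by environment: 3× C (H1, X4) → no; 3× C (H2, X4) → no; 1× S (H0, X2) → no; 2× C (H3, X4) → no; 1× C (H0, X3) → no; 1× O (H0, X1) → no; 1× O (H1, X2) → match; 1× O (H0, X2) → no.
That gives 1 matching atom.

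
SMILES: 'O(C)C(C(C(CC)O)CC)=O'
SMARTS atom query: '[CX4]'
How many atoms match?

7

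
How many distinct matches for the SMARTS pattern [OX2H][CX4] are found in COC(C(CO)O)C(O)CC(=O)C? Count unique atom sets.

[OX2H][CX4] is the SMARTS for an aliphatic alcohol: a hydroxyl oxygen bound to an sp3 (X4) carbon.
The molecule carries 3 separate instances of a hydroxyl group (-OH) meeting every constraint; each maps to a distinct set of atoms, giving 3 matches.

3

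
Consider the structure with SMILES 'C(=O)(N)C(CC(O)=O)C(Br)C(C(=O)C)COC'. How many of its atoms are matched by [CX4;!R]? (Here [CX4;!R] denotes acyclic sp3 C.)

7

The query [CX4;!R] means: aliphatic carbon with four total connections, not in a ring.
Check the 17 heavy atoms by environment: 7× C (X4, acyclic) → match; 3× C (X3, acyclic) → no; 3× O (X1, acyclic) → no; 1× N (X3, acyclic) → no; 2× O (X2, acyclic) → no; 1× Br (X1, acyclic) → no.
That gives 7 matching atoms.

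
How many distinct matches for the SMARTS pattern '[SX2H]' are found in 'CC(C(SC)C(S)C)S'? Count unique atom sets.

2

[SX2H] is the SMARTS for a thiol: an aliphatic sulfur with two connections, one being H.
The molecule carries 2 separate instances of a thiol (-SH) meeting every constraint; each maps to a distinct set of atoms, giving 2 matches.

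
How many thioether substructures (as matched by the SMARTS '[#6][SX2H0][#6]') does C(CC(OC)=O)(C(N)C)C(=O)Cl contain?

[#6][SX2H0][#6] is the SMARTS for a thioether: an aliphatic sulfur bridging two carbons with no H on the sulfur.
No fragment in the molecule satisfies every constraint, giving 0 matches.

0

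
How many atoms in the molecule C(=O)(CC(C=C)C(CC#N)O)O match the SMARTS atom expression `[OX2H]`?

The query [OX2H] means: aliphatic oxygen with two connections, one of which is H — an -OH oxygen.
Check the 12 heavy atoms by environment: 2× C (H2, X4) → no; 2× C (H1, X4) → no; 1× C (H1, X3) → no; 1× C (H2, X3) → no; 2× O (H1, X2) → match; 1× C (H0, X2) → no; 1× N (H0, X1) → no; 1× C (H0, X3) → no; 1× O (H0, X1) → no.
That gives 2 matching atoms.

2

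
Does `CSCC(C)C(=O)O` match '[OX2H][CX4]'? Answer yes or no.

No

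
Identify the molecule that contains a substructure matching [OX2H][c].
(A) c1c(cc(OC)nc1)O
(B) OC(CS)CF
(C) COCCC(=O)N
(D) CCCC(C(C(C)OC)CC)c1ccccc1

A

[OX2H][c] describes a hydroxyl oxygen attached to an aromatic carbon (a phenol).
(A) contains a hydroxyl group (-OH), which satisfies every atom and bond constraint.
(B) has a hydroxyl group (-OH) but the -OH is on an aliphatic carbon, not an aromatic c.
(C) has a methoxy ether (-OCH3) but the oxygen has H0, not H1.
(D) has a methoxy ether (-OCH3) but the oxygen has H0, not H1.
So the answer is (A).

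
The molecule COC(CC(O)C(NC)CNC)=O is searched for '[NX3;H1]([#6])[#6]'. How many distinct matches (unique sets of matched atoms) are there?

2

[NX3;H1]([#6])[#6] is the SMARTS for a secondary amine: a trivalent nitrogen with one H, bonded to two carbons.
The molecule carries 2 separate instances of an N-methylamino group (-NHCH3) meeting every constraint; each maps to a distinct set of atoms, giving 2 matches.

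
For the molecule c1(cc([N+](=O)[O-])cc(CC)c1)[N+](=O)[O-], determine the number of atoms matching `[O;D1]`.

4

Check the 14 heavy atoms by environment: 3× c (aromatic, D3) → no; 3× c (aromatic, D2) → no; 2× N (charge +1, D3) → no; 2× O (charge -1, D1) → match; 2× O (D1) → match; 1× C (D2) → no; 1× C (D1) → no.
Summing the matching environments: 2 + 2 = 4 matching atoms.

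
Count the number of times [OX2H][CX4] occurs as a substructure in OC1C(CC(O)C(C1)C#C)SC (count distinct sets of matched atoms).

[OX2H][CX4] is the SMARTS for an aliphatic alcohol: a hydroxyl oxygen bound to an sp3 (X4) carbon.
The molecule carries 2 separate instances of a hydroxyl group (-OH) meeting every constraint; each maps to a distinct set of atoms, giving 2 matches.

2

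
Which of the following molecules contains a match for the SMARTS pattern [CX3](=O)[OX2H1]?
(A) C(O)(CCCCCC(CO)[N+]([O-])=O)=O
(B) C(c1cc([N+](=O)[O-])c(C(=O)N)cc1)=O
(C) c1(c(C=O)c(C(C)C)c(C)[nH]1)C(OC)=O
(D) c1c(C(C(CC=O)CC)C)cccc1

A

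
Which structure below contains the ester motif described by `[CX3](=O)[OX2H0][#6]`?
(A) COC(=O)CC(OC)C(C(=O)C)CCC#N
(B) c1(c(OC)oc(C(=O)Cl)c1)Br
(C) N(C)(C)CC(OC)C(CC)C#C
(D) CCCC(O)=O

A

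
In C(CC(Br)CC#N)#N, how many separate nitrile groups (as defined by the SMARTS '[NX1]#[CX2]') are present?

2

[NX1]#[CX2] is the SMARTS for a nitrile: a nitrogen triple-bonded to a two-connected carbon.
The molecule carries 2 separate instances of a nitrile (-C#N) meeting every constraint; each maps to a distinct set of atoms, giving 2 matches.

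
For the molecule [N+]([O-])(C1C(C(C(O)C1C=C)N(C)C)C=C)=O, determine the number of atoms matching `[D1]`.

7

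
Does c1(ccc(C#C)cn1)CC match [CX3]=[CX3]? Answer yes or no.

No

The pattern [CX3]=[CX3] describes a non-aromatic C=C double bond between two sp2 carbons — an alkene.
The closest candidate here is an ethynyl group (-C#CH), but the C-C bond is a triple bond, not a double bond. No other fragment satisfies the full query, so there is no match.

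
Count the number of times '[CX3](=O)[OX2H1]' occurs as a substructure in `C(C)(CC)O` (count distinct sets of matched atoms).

0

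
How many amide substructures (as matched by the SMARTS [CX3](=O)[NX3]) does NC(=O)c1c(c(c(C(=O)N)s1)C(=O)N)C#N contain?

3

[CX3](=O)[NX3] is the SMARTS for an amide: a carbonyl carbon bonded to a trivalent nitrogen.
The molecule carries 3 separate instances of a primary amide (-C(=O)NH2) meeting every constraint; each maps to a distinct set of atoms, giving 3 matches.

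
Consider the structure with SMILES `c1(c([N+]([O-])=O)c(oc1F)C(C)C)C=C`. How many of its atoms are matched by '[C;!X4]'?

The query [C;!X4] means: aliphatic carbon that does not have four total connections.
Check the 14 heavy atoms by environment: 1× o (aromatic, X2) → no; 4× c (aromatic, X3) → no; 3× C (X4) → no; 1× F (X1) → no; 1× N (charge +1, X3) → no; 1× O (charge -1, X1) → no; 1× O (X1) → no; 2× C (X3) → match.
That gives 2 matching atoms.

2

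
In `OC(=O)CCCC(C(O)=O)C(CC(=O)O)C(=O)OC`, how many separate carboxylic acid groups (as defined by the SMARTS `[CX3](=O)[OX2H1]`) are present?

3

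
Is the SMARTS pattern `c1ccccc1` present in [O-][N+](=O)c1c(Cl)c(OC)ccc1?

The pattern c1ccccc1 describes six aromatic carbons in a ring — a benzene ring.
The required atom environment is present in the molecule, so the pattern matches.

Yes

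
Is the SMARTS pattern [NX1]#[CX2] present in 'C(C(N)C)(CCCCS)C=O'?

The pattern [NX1]#[CX2] describes a nitrogen triple-bonded to a two-connected carbon — a nitrile.
The closest candidate here is a primary amino group (-NH2), but the nitrogen is NX3 (three connections), not NX1 triple-bonded. No other fragment satisfies the full query, so there is no match.

No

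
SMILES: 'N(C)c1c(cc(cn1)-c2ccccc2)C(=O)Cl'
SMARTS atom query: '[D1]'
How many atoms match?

3

The query [D1] means: atom with exactly one heavy-atom neighbour (degree 1).
Check the 17 heavy atoms by environment: 1× n (aromatic, D2) → no; 7× c (aromatic, D2) → no; 4× c (aromatic, D3) → no; 1× N (D2) → no; 1× C (D1) → match; 1× C (D3) → no; 1× O (D1) → match; 1× Cl (D1) → match.
Summing the matching environments: 1 + 1 + 1 = 3 matching atoms.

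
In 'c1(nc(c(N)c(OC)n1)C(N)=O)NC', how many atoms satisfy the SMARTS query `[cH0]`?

4

The query [cH0] means: aromatic carbon with no attached hydrogen (substituted or ring-fusion).
Check the 14 heavy atoms by environment: 2× n (aromatic, H0) → no; 4× c (aromatic, H0) → match; 2× O (H0) → no; 2× C (H3) → no; 1× C (H0) → no; 2× N (H2) → no; 1× N (H1) → no.
That gives 4 matching atoms.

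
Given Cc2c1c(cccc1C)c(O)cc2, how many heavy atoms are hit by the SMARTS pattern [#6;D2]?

5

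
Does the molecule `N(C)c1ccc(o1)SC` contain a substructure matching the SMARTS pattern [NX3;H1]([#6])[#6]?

The pattern [NX3;H1]([#6])[#6] describes a trivalent nitrogen with one H, bonded to two carbons — a secondary amine.
The molecule carries an N-methylamino group (-NHCH3), whose atoms satisfy every constraint of the query, so the pattern matches.

Yes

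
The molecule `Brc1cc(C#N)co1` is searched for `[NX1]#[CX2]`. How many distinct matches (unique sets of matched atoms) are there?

[NX1]#[CX2] is the SMARTS for a nitrile: a nitrogen triple-bonded to a two-connected carbon.
Exactly one fragment in the molecule meets all constraints, giving 1 match.

1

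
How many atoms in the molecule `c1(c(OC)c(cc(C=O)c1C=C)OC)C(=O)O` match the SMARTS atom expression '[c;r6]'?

6

The query [c;r6] means: aromatic carbon that belongs to a six-membered ring.
Check the 17 heavy atoms by environment: 6× c (aromatic, in 6-ring) → match; 6× C (acyclic) → no; 5× O (acyclic) → no.
That gives 6 matching atoms.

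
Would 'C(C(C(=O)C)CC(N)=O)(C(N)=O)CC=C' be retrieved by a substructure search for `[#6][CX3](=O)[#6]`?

The pattern [#6][CX3](=O)[#6] describes a carbonyl carbon (no H) flanked by two carbons — a ketone.
The molecule carries an acetyl/ketone group (-C(=O)CH3), whose atoms satisfy every constraint of the query, so the pattern matches.

Yes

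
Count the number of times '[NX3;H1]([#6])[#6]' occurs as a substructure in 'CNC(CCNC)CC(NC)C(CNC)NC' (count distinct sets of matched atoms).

[NX3;H1]([#6])[#6] is the SMARTS for a secondary amine: a trivalent nitrogen with one H, bonded to two carbons.
The molecule carries 5 separate instances of an N-methylamino group (-NHCH3) meeting every constraint; each maps to a distinct set of atoms, giving 5 matches.

5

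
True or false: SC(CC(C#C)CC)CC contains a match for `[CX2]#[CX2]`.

True

The pattern [CX2]#[CX2] describes a carbon-carbon triple bond — an alkyne.
The molecule carries an ethynyl group (-C#CH), whose atoms satisfy every constraint of the query, so the pattern matches.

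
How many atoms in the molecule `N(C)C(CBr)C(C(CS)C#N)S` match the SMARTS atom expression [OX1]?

Check the 12 heavy atoms by environment: 6× C (X4) → no; 2× S (X2) → no; 1× N (X3) → no; 1× C (X2) → no; 1× N (X1) → no; 1× Br (X1) → no.
No environment satisfies the query, so 0 matching atoms.

0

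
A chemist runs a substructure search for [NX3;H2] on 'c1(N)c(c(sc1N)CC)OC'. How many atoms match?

2

The query [NX3;H2] means: aliphatic N with 3 total connections, two of them H — an -NH2 nitrogen (amine or amide).
Check the 11 heavy atoms by environment: 1× s (aromatic, H0, X2) → no; 4× c (aromatic, H0, X3) → no; 2× N (H2, X3) → match; 1× C (H2, X4) → no; 2× C (H3, X4) → no; 1× O (H0, X2) → no.
That gives 2 matching atoms.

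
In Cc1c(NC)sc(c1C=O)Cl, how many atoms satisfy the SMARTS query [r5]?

5

Check the 11 heavy atoms by environment: 1× s (aromatic, in 5-ring) → match; 4× c (aromatic, in 5-ring) → match; 3× C (acyclic) → no; 1× O (acyclic) → no; 1× N (acyclic) → no; 1× Cl (acyclic) → no.
Summing the matching environments: 1 + 4 = 5 matching atoms.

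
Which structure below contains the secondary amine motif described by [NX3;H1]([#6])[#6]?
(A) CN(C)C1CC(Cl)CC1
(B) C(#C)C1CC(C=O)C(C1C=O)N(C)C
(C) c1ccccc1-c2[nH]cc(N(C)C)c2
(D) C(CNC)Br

D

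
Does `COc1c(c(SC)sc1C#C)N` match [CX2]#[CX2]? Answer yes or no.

Yes

The pattern [CX2]#[CX2] describes a carbon-carbon triple bond — an alkyne.
The molecule carries an ethynyl group (-C#CH), whose atoms satisfy every constraint of the query, so the pattern matches.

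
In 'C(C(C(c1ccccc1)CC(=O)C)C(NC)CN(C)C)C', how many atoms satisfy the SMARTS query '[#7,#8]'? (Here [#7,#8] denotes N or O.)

3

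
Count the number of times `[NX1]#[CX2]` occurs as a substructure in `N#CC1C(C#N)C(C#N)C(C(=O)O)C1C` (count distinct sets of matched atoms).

3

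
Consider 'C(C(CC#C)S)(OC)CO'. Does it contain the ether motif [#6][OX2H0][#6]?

Yes

The pattern [#6][OX2H0][#6] describes an aliphatic oxygen bridging two carbons with no H on the oxygen — an ether.
The molecule carries a methoxy ether (-OCH3), whose atoms satisfy every constraint of the query, so the pattern matches.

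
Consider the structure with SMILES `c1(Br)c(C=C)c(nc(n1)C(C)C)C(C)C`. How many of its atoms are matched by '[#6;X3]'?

6

The query [#6;X3] means: any carbon (aromatic or not) with three total connections.
Check the 15 heavy atoms by environment: 2× n (aromatic, X2) → no; 4× c (aromatic, X3) → match; 6× C (X4) → no; 2× C (X3) → match; 1× Br (X1) → no.
Summing the matching environments: 4 + 2 = 6 matching atoms.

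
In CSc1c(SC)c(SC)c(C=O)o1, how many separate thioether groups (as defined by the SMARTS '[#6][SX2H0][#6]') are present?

3

[#6][SX2H0][#6] is the SMARTS for a thioether: an aliphatic sulfur bridging two carbons with no H on the sulfur.
The molecule carries 3 separate instances of a methylthio ether (-SCH3) meeting every constraint; each maps to a distinct set of atoms, giving 3 matches.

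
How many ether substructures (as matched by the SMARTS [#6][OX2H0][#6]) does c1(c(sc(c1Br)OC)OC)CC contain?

2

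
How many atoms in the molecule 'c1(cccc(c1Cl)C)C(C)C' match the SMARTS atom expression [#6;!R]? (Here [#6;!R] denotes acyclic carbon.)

4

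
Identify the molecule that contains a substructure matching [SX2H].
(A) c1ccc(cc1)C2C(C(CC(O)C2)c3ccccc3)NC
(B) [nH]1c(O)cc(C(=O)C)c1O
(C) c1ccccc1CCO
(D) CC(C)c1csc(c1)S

D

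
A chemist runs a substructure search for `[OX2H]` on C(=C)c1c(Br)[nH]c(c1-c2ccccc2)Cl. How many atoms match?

0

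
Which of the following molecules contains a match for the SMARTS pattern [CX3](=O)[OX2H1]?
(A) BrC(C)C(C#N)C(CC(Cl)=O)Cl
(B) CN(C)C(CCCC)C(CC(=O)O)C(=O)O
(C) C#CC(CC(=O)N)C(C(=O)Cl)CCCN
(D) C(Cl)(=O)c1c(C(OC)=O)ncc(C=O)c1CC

B

[CX3](=O)[OX2H1] describes an sp2 carbon double-bonded to O and single-bonded to an -OH oxygen (a carboxylic acid).
(A) has an acyl chloride (-C(=O)Cl) but the carbonyl is bonded to Cl, not to an -OH oxygen.
(B) contains a carboxylic acid group (-C(=O)OH), which satisfies every atom and bond constraint.
(C) has a primary amide (-C(=O)NH2) but the carbonyl is bonded to N, not to an -OH oxygen.
(D) has an acyl chloride (-C(=O)Cl) but the carbonyl is bonded to Cl, not to an -OH oxygen.
So the answer is (B).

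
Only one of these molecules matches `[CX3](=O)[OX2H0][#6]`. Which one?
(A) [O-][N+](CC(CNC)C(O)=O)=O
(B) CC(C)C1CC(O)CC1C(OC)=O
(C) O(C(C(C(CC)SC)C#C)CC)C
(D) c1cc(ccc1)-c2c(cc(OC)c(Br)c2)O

[CX3](=O)[OX2H0][#6] describes a carbonyl carbon bonded to an oxygen that is itself bonded to carbon (no H on that O) (an ester).
(A) has a carboxylic acid group (-C(=O)OH) but the singly-bonded O carries H (OX2H1, not H0).
(B) contains a methyl-ester group (-C(=O)OCH3), which satisfies every atom and bond constraint.
(C) has a methoxy ether (-OCH3) but the ether oxygen is not adjacent to a C=O carbon.
(D) has a methoxy ether (-OCH3) but the ether oxygen is not adjacent to a C=O carbon.
So the answer is (B).

B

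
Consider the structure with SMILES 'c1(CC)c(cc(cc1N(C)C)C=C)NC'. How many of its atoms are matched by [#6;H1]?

3

Check the 15 heavy atoms by environment: 4× c (aromatic, H0) → no; 2× c (aromatic, H1) → match; 2× C (H2) → no; 4× C (H3) → no; 1× N (H0) → no; 1× C (H1) → match; 1× N (H1) → no.
Summing the matching environments: 2 + 1 = 3 matching atoms.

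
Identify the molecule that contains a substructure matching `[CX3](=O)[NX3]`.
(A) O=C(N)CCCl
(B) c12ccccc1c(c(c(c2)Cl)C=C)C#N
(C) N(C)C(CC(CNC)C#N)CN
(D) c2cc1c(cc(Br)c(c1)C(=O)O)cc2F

[CX3](=O)[NX3] describes a carbonyl carbon bonded to a trivalent nitrogen (an amide).
(A) contains a primary amide (-C(=O)NH2), which satisfies every atom and bond constraint.
(B) has a nitrile (-C#N) but the nitrile N is NX1 (triple-bonded), not NX3.
(C) has a primary amino group (-NH2) but the -NH2 is not attached to a carbonyl carbon.
(D) has a carboxylic acid group (-C(=O)OH) but the carbonyl is bonded to O, not to an NX3 nitrogen.
So the answer is (A).

A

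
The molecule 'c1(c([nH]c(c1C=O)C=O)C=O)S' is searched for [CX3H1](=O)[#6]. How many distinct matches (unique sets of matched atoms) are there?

[CX3H1](=O)[#6] is the SMARTS for an aldehyde: an sp2 carbon with one H, double-bonded to O and single-bonded to carbon.
The molecule carries 3 separate instances of an aldehyde (-CHO) meeting every constraint; each maps to a distinct set of atoms, giving 3 matches.

3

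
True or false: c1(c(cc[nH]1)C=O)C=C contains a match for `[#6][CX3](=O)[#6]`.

False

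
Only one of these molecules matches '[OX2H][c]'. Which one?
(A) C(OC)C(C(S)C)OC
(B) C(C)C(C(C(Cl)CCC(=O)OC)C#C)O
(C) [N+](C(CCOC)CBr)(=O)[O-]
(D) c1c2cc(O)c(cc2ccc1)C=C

[OX2H][c] describes a hydroxyl oxygen attached to an aromatic carbon (a phenol).
(A) has a methoxy ether (-OCH3) but the oxygen has H0, not H1.
(B) has a hydroxyl group (-OH) but the -OH is on an aliphatic carbon, not an aromatic c.
(C) has a methoxy ether (-OCH3) but the oxygen has H0, not H1.
(D) contains a hydroxyl group (-OH), which satisfies every atom and bond constraint.
So the answer is (D).

D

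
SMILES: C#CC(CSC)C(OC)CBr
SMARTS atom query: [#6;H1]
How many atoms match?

The query [#6;H1] means: any carbon bearing exactly one hydrogen.
Check the 11 heavy atoms by environment: 2× C (H2) → no; 3× C (H1) → match; 1× C (H0) → no; 1× S (H0) → no; 2× C (H3) → no; 1× Br (H0) → no; 1× O (H0) → no.
That gives 3 matching atoms.

3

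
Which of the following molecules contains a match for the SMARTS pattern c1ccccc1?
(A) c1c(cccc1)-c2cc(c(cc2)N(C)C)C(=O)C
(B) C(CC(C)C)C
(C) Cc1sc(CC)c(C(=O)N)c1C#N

c1ccccc1 describes six aromatic carbons in a ring (a benzene ring).
(A) contains a phenyl ring, which satisfies every atom and bond constraint.
(B) has a methyl group (-CH3) but no six-membered all-carbon aromatic ring is present.
(C) has a methyl group (-CH3) but no six-membered all-carbon aromatic ring is present.
So the answer is (A).

A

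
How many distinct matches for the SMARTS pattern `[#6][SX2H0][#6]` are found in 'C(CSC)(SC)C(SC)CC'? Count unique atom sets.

3

[#6][SX2H0][#6] is the SMARTS for a thioether: an aliphatic sulfur bridging two carbons with no H on the sulfur.
The molecule carries 3 separate instances of a methylthio ether (-SCH3) meeting every constraint; each maps to a distinct set of atoms, giving 3 matches.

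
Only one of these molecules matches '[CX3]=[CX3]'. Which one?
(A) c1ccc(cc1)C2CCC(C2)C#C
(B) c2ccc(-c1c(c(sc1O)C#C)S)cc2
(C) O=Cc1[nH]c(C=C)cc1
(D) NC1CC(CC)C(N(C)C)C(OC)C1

C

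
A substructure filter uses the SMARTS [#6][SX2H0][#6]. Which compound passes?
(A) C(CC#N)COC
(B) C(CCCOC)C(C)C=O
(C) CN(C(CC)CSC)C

[#6][SX2H0][#6] describes an aliphatic sulfur bridging two carbons with no H on the sulfur (a thioether).
(A) has a methoxy ether (-OCH3) but the bridging atom is O, not S.
(B) has a methoxy ether (-OCH3) but the bridging atom is O, not S.
(C) contains a methylthio ether (-SCH3), which satisfies every atom and bond constraint.
So the answer is (C).

C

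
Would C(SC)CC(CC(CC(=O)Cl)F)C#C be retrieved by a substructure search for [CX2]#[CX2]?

Yes

The pattern [CX2]#[CX2] describes a carbon-carbon triple bond — an alkyne.
The molecule carries an ethynyl group (-C#CH), whose atoms satisfy every constraint of the query, so the pattern matches.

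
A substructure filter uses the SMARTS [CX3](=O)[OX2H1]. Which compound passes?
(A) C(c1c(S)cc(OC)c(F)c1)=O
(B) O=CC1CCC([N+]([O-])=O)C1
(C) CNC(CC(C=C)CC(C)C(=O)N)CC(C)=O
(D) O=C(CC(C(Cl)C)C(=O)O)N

D

[CX3](=O)[OX2H1] describes an sp2 carbon double-bonded to O and single-bonded to an -OH oxygen (a carboxylic acid).
(A) has an aldehyde (-CHO) but there is no singly-bonded oxygen on the carbonyl carbon.
(B) has an aldehyde (-CHO) but there is no singly-bonded oxygen on the carbonyl carbon.
(C) has a primary amide (-C(=O)NH2) but the carbonyl is bonded to N, not to an -OH oxygen.
(D) contains a carboxylic acid group (-C(=O)OH), which satisfies every atom and bond constraint.
So the answer is (D).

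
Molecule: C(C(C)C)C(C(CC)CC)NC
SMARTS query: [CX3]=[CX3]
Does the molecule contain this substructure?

No

The pattern [CX3]=[CX3] describes a non-aromatic C=C double bond between two sp2 carbons — an alkene.
The closest candidate here is an ethyl group (-CH2CH3), but its C-C bond is a single bond between CX4 carbons, not CX3=CX3. No other fragment satisfies the full query, so there is no match.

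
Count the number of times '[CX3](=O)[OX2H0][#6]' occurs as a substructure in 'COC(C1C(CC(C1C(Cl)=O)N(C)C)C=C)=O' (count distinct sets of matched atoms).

1

[CX3](=O)[OX2H0][#6] is the SMARTS for an ester: a carbonyl carbon bonded to an oxygen that is itself bonded to carbon (no H on that O).
Exactly one fragment in the molecule meets all constraints, giving 1 match.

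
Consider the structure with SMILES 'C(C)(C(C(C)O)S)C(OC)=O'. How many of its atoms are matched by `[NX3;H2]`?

Check the 11 heavy atoms by environment: 3× C (H3, X4) → no; 3× C (H1, X4) → no; 1× S (H1, X2) → no; 1× C (H0, X3) → no; 1× O (H0, X1) → no; 1× O (H0, X2) → no; 1× O (H1, X2) → no.
No environment satisfies the query, so 0 matching atoms.

0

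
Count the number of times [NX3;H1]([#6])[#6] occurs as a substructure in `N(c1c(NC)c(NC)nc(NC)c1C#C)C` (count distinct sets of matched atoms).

4

[NX3;H1]([#6])[#6] is the SMARTS for a secondary amine: a trivalent nitrogen with one H, bonded to two carbons.
The molecule carries 4 separate instances of an N-methylamino group (-NHCH3) meeting every constraint; each maps to a distinct set of atoms, giving 4 matches.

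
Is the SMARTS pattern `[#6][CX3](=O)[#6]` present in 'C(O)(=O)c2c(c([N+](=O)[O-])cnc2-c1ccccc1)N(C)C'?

No

The pattern [#6][CX3](=O)[#6] describes a carbonyl carbon (no H) flanked by two carbons — a ketone.
The closest candidate here is a carboxylic acid group (-C(=O)OH), but one neighbour of the carbonyl carbon is O, not C. No other fragment satisfies the full query, so there is no match.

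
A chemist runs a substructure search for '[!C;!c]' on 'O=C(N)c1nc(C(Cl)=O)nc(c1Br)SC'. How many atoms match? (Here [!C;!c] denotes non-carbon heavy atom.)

The query [!C;!c] means: neither aliphatic nor aromatic carbon — same as [!#6].
Check the 15 heavy atoms by environment: 2× n (aromatic) → match; 4× c (aromatic) → no; 3× C → no; 2× O → match; 1× Cl → match; 1× S → match; 1× N → match; 1× Br → match.
Summing the matching environments: 2 + 2 + 1 + 1 + 1 + 1 = 8 matching atoms.

8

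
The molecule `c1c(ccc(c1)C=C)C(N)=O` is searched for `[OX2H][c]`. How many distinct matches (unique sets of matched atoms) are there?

[OX2H][c] is the SMARTS for a phenol: a hydroxyl oxygen attached to an aromatic carbon.
No fragment in the molecule satisfies every constraint, giving 0 matches.

0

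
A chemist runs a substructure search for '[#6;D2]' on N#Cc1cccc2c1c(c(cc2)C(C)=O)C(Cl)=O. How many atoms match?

6

Check the 18 heavy atoms by environment: 5× c (aromatic, D3) → no; 5× c (aromatic, D2) → match; 2× C (D3) → no; 2× O (D1) → no; 1× C (D1) → no; 1× Cl (D1) → no; 1× C (D2) → match; 1× N (D1) → no.
Summing the matching environments: 5 + 1 = 6 matching atoms.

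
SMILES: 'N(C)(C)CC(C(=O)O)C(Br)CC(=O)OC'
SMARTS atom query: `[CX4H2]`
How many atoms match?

2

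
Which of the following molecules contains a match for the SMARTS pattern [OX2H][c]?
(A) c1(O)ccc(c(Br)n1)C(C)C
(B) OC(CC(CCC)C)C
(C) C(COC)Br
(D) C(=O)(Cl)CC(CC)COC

A

[OX2H][c] describes a hydroxyl oxygen attached to an aromatic carbon (a phenol).
(A) contains a hydroxyl group (-OH), which satisfies every atom and bond constraint.
(B) has a hydroxyl group (-OH) but the -OH is on an aliphatic carbon, not an aromatic c.
(C) has a methoxy ether (-OCH3) but the oxygen has H0, not H1.
(D) has a methoxy ether (-OCH3) but the oxygen has H0, not H1.
So the answer is (A).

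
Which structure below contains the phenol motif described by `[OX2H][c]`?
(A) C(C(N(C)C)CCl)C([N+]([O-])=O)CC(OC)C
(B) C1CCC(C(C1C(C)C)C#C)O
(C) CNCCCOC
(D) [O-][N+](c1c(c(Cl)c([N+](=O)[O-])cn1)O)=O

D

[OX2H][c] describes a hydroxyl oxygen attached to an aromatic carbon (a phenol).
(A) has a methoxy ether (-OCH3) but the oxygen has H0, not H1.
(B) has a hydroxyl group (-OH) but the -OH is on an aliphatic carbon, not an aromatic c.
(C) has a methoxy ether (-OCH3) but the oxygen has H0, not H1.
(D) contains a hydroxyl group (-OH), which satisfies every atom and bond constraint.
So the answer is (D).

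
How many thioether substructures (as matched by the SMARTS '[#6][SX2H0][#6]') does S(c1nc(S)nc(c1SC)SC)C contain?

3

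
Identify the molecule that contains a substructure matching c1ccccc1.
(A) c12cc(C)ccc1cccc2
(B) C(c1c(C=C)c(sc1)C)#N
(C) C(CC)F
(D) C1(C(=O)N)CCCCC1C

A

c1ccccc1 describes six aromatic carbons in a ring (a benzene ring).
(A) contains the required atom environment, so the pattern matches.
(B) has a methyl group (-CH3) but no six-membered all-carbon aromatic ring is present.
(C) has a methyl group (-CH3) but no six-membered all-carbon aromatic ring is present.
(D) has a methyl group (-CH3) but no six-membered all-carbon aromatic ring is present.
So the answer is (A).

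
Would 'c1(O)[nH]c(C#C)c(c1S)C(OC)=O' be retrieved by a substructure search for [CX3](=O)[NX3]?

No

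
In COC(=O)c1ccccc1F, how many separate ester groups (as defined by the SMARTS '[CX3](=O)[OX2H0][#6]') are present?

[CX3](=O)[OX2H0][#6] is the SMARTS for an ester: a carbonyl carbon bonded to an oxygen that is itself bonded to carbon (no H on that O).
Exactly one fragment in the molecule meets all constraints, giving 1 match.

1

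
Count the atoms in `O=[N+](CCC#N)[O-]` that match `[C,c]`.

The query [C,c] means: comma = OR; matches aliphatic or aromatic carbon — same as #6.
Check the 7 heavy atoms by environment: 3× C → match; 1× N (charge +1) → no; 1× O (charge -1) → no; 1× O → no; 1× N → no.
That gives 3 matching atoms.

3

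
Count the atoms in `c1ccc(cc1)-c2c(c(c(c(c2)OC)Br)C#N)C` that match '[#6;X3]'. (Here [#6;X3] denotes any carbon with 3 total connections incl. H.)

12

The query [#6;X3] means: any carbon (aromatic or not) with three total connections.
Check the 18 heavy atoms by environment: 12× c (aromatic, X3) → match; 2× C (X4) → no; 1× O (X2) → no; 1× Br (X1) → no; 1× C (X2) → no; 1× N (X1) → no.
That gives 12 matching atoms.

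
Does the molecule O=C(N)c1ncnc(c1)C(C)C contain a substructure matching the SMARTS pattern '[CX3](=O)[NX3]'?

Yes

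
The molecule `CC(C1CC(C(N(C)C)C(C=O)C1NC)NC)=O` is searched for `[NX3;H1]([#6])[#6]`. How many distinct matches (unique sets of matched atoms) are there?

2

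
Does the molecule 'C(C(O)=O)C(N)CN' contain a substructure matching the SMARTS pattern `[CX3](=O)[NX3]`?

No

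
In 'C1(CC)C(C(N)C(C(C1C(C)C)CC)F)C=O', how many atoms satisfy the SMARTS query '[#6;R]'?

The query [#6;R] means: carbon that is part of a ring.
Check the 17 heavy atoms by environment: 6× C (in 6-ring) → match; 8× C (acyclic) → no; 1× N (acyclic) → no; 1× F (acyclic) → no; 1× O (acyclic) → no.
That gives 6 matching atoms.

6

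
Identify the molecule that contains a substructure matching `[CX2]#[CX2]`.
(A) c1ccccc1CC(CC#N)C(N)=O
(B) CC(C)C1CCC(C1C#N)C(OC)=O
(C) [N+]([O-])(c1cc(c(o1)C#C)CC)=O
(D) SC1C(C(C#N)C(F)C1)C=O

[CX2]#[CX2] describes a carbon-carbon triple bond (an alkyne).
(A) has a nitrile (-C#N) but the triple bond is C#N, not C#C.
(B) has a nitrile (-C#N) but the triple bond is C#N, not C#C.
(C) contains an ethynyl group (-C#CH), which satisfies every atom and bond constraint.
(D) has a nitrile (-C#N) but the triple bond is C#N, not C#C.
So the answer is (C).

C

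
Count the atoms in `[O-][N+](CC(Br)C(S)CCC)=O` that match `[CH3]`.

The query [CH3] means: aliphatic carbon with exactly three hydrogens.
Check the 11 heavy atoms by environment: 3× C (H2) → no; 2× C (H1) → no; 1× C (H3) → match; 1× S (H1) → no; 1× Br (H0) → no; 1× N (charge +1, H0) → no; 1× O (charge -1, H0) → no; 1× O (H0) → no.
That gives 1 matching atom.

1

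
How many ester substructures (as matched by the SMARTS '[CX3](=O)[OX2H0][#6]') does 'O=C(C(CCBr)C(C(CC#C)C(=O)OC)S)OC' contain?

2

[CX3](=O)[OX2H0][#6] is the SMARTS for an ester: a carbonyl carbon bonded to an oxygen that is itself bonded to carbon (no H on that O).
The molecule carries 2 separate instances of a methyl-ester group (-C(=O)OCH3) meeting every constraint; each maps to a distinct set of atoms, giving 2 matches.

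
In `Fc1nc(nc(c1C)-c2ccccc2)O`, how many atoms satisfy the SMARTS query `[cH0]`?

5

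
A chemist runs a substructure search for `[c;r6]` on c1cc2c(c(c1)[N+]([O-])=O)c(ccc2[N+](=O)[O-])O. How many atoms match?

10

The query [c;r6] means: aromatic carbon that belongs to a six-membered ring.
Check the 17 heavy atoms by environment: 10× c (aromatic, in 6-ring) → match; 3× O (acyclic) → no; 2× N (charge +1, acyclic) → no; 2× O (charge -1, acyclic) → no.
That gives 10 matching atoms.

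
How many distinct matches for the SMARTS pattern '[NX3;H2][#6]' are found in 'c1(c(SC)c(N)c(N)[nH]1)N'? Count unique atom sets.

3

[NX3;H2][#6] is the SMARTS for a primary amine: a trivalent nitrogen with two H attached to carbon.
The molecule carries 3 separate instances of a primary amino group (-NH2) meeting every constraint; each maps to a distinct set of atoms, giving 3 matches.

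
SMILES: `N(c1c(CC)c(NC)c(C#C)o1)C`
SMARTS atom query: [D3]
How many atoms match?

4

The query [D3] means: atom with exactly three heavy-atom neighbours.
Check the 13 heavy atoms by environment: 1× o (aromatic, D2) → no; 4× c (aromatic, D3) → match; 2× C (D2) → no; 4× C (D1) → no; 2× N (D2) → no.
That gives 4 matching atoms.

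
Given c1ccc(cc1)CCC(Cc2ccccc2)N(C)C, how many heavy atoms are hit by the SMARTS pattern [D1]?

2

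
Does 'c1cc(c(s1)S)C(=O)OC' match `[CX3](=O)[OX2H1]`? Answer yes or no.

No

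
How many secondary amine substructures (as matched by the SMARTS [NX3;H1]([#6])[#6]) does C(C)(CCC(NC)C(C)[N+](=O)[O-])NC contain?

2

[NX3;H1]([#6])[#6] is the SMARTS for a secondary amine: a trivalent nitrogen with one H, bonded to two carbons.
The molecule carries 2 separate instances of an N-methylamino group (-NHCH3) meeting every constraint; each maps to a distinct set of atoms, giving 2 matches.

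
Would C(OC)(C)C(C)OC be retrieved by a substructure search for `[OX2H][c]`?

The pattern [OX2H][c] describes a hydroxyl oxygen attached to an aromatic carbon — a phenol.
The closest candidate here is a methoxy ether (-OCH3), but the oxygen has H0, not H1. No other fragment satisfies the full query, so there is no match.

No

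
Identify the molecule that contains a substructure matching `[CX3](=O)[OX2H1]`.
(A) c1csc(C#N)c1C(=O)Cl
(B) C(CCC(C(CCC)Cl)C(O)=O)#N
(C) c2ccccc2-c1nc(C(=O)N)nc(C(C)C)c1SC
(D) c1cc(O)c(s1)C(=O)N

B

[CX3](=O)[OX2H1] describes an sp2 carbon double-bonded to O and single-bonded to an -OH oxygen (a carboxylic acid).
(A) has an acyl chloride (-C(=O)Cl) but the carbonyl is bonded to Cl, not to an -OH oxygen.
(B) contains a carboxylic acid group (-C(=O)OH), which satisfies every atom and bond constraint.
(C) has a primary amide (-C(=O)NH2) but the carbonyl is bonded to N, not to an -OH oxygen.
(D) has a primary amide (-C(=O)NH2) but the carbonyl is bonded to N, not to an -OH oxygen.
So the answer is (B).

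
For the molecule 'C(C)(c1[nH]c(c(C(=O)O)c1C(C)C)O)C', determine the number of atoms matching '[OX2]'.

The query [OX2] means: aliphatic oxygen with two total connections — ether, hydroxyl, or ester single-bond O.
Check the 15 heavy atoms by environment: 1× n (aromatic, X3) → no; 4× c (aromatic, X3) → no; 6× C (X4) → no; 2× O (X2) → match; 1× C (X3) → no; 1× O (X1) → no.
That gives 2 matching atoms.

2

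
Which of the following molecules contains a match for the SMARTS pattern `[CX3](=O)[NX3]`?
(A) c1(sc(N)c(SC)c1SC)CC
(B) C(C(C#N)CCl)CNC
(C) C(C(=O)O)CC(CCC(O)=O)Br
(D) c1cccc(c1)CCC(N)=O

[CX3](=O)[NX3] describes a carbonyl carbon bonded to a trivalent nitrogen (an amide).
(A) has a primary amino group (-NH2) but the -NH2 is not attached to a carbonyl carbon.
(B) has a nitrile (-C#N) but the nitrile N is NX1 (triple-bonded), not NX3.
(C) has a carboxylic acid group (-C(=O)OH) but the carbonyl is bonded to O, not to an NX3 nitrogen.
(D) contains a primary amide (-C(=O)NH2), which satisfies every atom and bond constraint.
So the answer is (D).

D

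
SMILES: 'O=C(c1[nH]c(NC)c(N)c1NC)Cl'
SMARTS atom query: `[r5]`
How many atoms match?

5

Check the 13 heavy atoms by environment: 1× n (aromatic, in 5-ring) → match; 4× c (aromatic, in 5-ring) → match; 3× N (acyclic) → no; 3× C (acyclic) → no; 1× O (acyclic) → no; 1× Cl (acyclic) → no.
Summing the matching environments: 1 + 4 = 5 matching atoms.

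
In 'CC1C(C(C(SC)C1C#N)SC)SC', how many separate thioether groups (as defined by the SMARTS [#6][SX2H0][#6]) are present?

3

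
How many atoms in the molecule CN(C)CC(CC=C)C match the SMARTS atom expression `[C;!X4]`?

The query [C;!X4] means: aliphatic carbon that does not have four total connections.
Check the 9 heavy atoms by environment: 6× C (X4) → no; 2× C (X3) → match; 1× N (X3) → no.
That gives 2 matching atoms.

2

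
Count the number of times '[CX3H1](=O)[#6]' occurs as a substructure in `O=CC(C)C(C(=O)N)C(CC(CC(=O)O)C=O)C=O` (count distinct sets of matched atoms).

[CX3H1](=O)[#6] is the SMARTS for an aldehyde: an sp2 carbon with one H, double-bonded to O and single-bonded to carbon.
The molecule carries 3 separate instances of an aldehyde (-CHO) meeting every constraint; each maps to a distinct set of atoms, giving 3 matches.

3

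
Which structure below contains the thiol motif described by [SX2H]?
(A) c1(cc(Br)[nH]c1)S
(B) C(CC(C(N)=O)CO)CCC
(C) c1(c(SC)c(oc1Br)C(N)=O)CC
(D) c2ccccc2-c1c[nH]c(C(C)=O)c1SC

[SX2H] describes an aliphatic sulfur with two connections, one being H (a thiol).
(A) contains a thiol (-SH), which satisfies every atom and bond constraint.
(B) has a hydroxyl group (-OH) but it is an -OH, not an -SH.
(C) has a methylthio ether (-SCH3) but the sulfur has H0 (bonded to two carbons), not H1.
(D) has a methylthio ether (-SCH3) but the sulfur has H0 (bonded to two carbons), not H1.
So the answer is (A).

A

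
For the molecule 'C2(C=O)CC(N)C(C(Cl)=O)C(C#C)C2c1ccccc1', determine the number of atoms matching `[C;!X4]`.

4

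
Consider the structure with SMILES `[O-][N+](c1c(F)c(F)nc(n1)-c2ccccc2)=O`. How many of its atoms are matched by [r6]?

12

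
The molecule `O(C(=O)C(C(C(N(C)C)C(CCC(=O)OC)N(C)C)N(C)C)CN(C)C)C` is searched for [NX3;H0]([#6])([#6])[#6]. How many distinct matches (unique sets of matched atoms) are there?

[NX3;H0]([#6])([#6])[#6] is the SMARTS for a tertiary amine: a trivalent nitrogen with no H, bonded to three carbons.
The molecule carries 4 separate instances of a dimethylamino group (-N(CH3)2) meeting every constraint; each maps to a distinct set of atoms, giving 4 matches.

4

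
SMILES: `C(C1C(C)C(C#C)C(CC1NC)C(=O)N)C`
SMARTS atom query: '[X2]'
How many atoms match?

2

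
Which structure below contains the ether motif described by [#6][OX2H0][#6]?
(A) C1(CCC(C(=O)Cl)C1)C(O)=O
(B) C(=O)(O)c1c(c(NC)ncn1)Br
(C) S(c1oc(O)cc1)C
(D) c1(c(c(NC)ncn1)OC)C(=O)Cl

[#6][OX2H0][#6] describes an aliphatic oxygen bridging two carbons with no H on the oxygen (an ether).
(A) has a carboxylic acid group (-C(=O)OH) but the -OH oxygen has H1; the =O is OX1, not OX2.
(B) has a carboxylic acid group (-C(=O)OH) but the -OH oxygen has H1; the =O is OX1, not OX2.
(C) has a hydroxyl group (-OH) but the oxygen has H1, not H0 bridging two carbons.
(D) contains a methoxy ether (-OCH3), which satisfies every atom and bond constraint.
So the answer is (D).

D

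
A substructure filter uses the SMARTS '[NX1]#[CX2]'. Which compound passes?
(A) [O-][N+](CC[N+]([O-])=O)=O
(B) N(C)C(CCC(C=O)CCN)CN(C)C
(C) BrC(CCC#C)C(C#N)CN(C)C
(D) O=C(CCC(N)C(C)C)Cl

C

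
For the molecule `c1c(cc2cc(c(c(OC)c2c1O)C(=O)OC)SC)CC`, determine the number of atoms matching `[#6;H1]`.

3

Check the 21 heavy atoms by environment: 7× c (aromatic, H0) → no; 3× c (aromatic, H1) → match; 1× O (H1) → no; 3× O (H0) → no; 4× C (H3) → no; 1× C (H2) → no; 1× S (H0) → no; 1× C (H0) → no.
That gives 3 matching atoms.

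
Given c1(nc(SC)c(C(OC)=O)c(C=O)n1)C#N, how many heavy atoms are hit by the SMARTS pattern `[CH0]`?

The query [CH0] means: aliphatic carbon with no attached hydrogen.
Check the 16 heavy atoms by environment: 2× n (aromatic, H0) → no; 4× c (aromatic, H0) → no; 2× C (H0) → match; 3× O (H0) → no; 2× C (H3) → no; 1× N (H0) → no; 1× C (H1) → no; 1× S (H0) → no.
That gives 2 matching atoms.

2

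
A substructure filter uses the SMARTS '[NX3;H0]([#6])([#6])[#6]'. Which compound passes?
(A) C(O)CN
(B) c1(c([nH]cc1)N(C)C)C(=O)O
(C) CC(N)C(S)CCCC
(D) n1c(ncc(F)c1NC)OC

[NX3;H0]([#6])([#6])[#6] describes a trivalent nitrogen with no H, bonded to three carbons (a tertiary amine).
(A) has a primary amino group (-NH2) but the nitrogen has H2, not H0 with three carbons.
(B) contains a dimethylamino group (-N(CH3)2), which satisfies every atom and bond constraint.
(C) has a primary amino group (-NH2) but the nitrogen has H2, not H0 with three carbons.
(D) has an N-methylamino group (-NHCH3) but the nitrogen still has one H (H1), not H0.
So the answer is (B).

B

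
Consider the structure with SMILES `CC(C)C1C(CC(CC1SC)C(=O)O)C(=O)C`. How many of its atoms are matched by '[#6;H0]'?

2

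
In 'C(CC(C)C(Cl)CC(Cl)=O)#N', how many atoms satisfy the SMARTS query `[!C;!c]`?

The query [!C;!c] means: neither aliphatic nor aromatic carbon — same as [!#6].
Check the 11 heavy atoms by environment: 7× C → no; 2× Cl → match; 1× N → match; 1× O → match.
Summing the matching environments: 2 + 1 + 1 = 4 matching atoms.

4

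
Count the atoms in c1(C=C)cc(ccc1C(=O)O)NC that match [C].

4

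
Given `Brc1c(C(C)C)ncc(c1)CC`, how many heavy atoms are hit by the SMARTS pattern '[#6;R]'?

5

The query [#6;R] means: carbon that is part of a ring.
Check the 12 heavy atoms by environment: 1× n (aromatic, in 6-ring) → no; 5× c (aromatic, in 6-ring) → match; 1× Br (acyclic) → no; 5× C (acyclic) → no.
That gives 5 matching atoms.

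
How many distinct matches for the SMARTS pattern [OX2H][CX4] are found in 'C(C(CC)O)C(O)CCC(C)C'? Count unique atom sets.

2

[OX2H][CX4] is the SMARTS for an aliphatic alcohol: a hydroxyl oxygen bound to an sp3 (X4) carbon.
The molecule carries 2 separate instances of a hydroxyl group (-OH) meeting every constraint; each maps to a distinct set of atoms, giving 2 matches.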